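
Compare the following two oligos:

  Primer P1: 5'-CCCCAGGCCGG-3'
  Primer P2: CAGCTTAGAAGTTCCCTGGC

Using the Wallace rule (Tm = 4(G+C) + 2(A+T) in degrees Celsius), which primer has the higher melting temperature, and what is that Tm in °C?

Primer P2, 62°C

Primer P1: A+T=1, G+C=10 → Tm = 2(1)+4(10) = 42°C
Primer P2: A+T=9, G+C=11 → Tm = 2(9)+4(11) = 62°C
42°C vs 62°C → primer P2 is higher.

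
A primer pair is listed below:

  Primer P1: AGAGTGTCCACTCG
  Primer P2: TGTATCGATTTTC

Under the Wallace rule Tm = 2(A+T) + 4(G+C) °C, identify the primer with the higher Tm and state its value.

Primer P1: A+T=6, G+C=8 → Tm = 2(6)+4(8) = 44°C
Primer P2: A+T=9, G+C=4 → Tm = 2(9)+4(4) = 34°C
44°C vs 34°C → primer P1 is higher.

Primer P1, 44°C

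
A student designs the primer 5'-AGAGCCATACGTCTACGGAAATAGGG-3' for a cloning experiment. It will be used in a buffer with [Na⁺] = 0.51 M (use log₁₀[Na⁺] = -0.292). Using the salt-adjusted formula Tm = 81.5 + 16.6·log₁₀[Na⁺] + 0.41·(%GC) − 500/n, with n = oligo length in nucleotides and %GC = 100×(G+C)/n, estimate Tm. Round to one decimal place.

Length n = 26. Base counts: G=8, T=4, A=9, C=5
G+C = 13, so %GC = 13/26 × 100 = 50%
Salt term: 16.6 × (-0.292) = -4.847
GC term: 0.41 × 50 = 20.5; length term: −500/26 = −19.231
Tm = 81.5 + (-4.847) + 20.5 − 19.231 = 77.922 → 77.9°C

77.9°C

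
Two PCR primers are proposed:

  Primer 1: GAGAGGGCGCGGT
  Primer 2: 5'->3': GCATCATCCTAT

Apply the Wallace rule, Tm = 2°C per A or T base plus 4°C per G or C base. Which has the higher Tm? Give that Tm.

Primer 1: A+T=3, G+C=10 → Tm = 2(3)+4(10) = 46°C
Primer 2: A+T=7, G+C=5 → Tm = 2(7)+4(5) = 34°C
46°C vs 34°C → primer 1 is higher.

Primer 1, 46°C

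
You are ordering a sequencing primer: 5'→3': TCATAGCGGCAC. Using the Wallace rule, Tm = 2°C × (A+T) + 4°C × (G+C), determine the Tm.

Counting bases: C=4, T=2, G=3, A=3
A+T = 5, G+C = 7
Tm = 2(5) + 4(7) = 10 + 28 = 38°C

38°C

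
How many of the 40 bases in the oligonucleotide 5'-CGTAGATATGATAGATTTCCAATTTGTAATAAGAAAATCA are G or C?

10

Base counts: T=13, A=17, C=4, G=6
Total G or C: 6 + 4 = 10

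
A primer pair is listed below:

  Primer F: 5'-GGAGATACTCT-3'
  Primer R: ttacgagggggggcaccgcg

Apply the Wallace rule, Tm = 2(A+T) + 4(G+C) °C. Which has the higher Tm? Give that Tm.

Primer R, 70°C

Primer F: A+T=6, G+C=5 → Tm = 2(6)+4(5) = 32°C
Primer R: A+T=5, G+C=15 → Tm = 2(5)+4(15) = 70°C
32°C vs 70°C → primer R is higher.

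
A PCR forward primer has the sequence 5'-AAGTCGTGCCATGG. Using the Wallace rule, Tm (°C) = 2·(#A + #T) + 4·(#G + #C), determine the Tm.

Scanning the sequence gives C=3, A=3, T=3, G=5.
So N_AT = 6 and N_GC = 8.
Tm = 2(6) + 4(8) = 12 + 32 = 44°C

44°C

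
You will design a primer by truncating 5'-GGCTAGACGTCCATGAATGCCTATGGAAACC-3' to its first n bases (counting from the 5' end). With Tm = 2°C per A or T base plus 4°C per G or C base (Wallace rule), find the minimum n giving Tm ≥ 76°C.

First 24 bases: GGCTAGACGTCCATGAATGCCTAT → Tm = 72°C (< 76°C)
First 25 bases: GGCTAGACGTCCATGAATGCCTATG → Tm = 76°C (≥ 76°C)
Since every base adds ≥2°C, Tm only increases with n, so the threshold is first crossed at n = 25.

n = 25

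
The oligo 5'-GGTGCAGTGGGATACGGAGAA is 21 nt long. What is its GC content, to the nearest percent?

57%

Counting bases: A=6, C=2, G=10, T=3
G+C = 10 + 2 = 12 out of 21 bases
%GC = 12/21 × 100 = 57.14% ≈ 57%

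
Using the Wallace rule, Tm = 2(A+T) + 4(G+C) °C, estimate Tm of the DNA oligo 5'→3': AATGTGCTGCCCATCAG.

52°C

Scanning the sequence gives G=4, T=4, A=4, C=5.
AT pairs contribute 8, GC pairs contribute 9.
Tm = 4·9 + 2·8 = 36 + 16 = 52°C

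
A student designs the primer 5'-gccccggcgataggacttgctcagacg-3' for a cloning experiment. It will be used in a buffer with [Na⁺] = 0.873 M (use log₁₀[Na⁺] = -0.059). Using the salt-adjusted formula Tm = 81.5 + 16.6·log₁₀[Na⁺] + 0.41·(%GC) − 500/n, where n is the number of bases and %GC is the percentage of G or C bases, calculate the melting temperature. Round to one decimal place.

Length n = 27. Counting bases: T=4, C=9, G=9, A=5
G+C = 18, so %GC = 18/27 × 100 = 66.667%
Salt term: 16.6 × (-0.059) = -0.979
GC term: 0.41 × 66.667 = 27.333; length term: −500/27 = −18.519
Tm = 81.5 + (-0.979) + 27.333 − 18.519 = 89.335 → 89.3°C

89.3°C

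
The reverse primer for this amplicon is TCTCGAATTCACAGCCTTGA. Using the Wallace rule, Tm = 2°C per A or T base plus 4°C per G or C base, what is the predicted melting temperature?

58°C

Scanning the sequence gives C=6, A=5, G=3, T=6.
A+T = 11, G+C = 9
Tm = 4·9 + 2·11 = 36 + 22 = 58°C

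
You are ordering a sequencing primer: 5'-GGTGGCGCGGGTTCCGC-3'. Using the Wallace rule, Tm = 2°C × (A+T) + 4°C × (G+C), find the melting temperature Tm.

Scanning the sequence gives A=0, T=3, C=5, G=9.
A+T = 3, G+C = 14
Tm = 4·14 + 2·3 = 56 + 6 = 62°C

62°C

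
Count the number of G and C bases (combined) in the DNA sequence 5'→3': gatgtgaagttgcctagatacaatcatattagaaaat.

11

G=7, T=11, A=15, C=4
Total G or C: 7 + 4 = 11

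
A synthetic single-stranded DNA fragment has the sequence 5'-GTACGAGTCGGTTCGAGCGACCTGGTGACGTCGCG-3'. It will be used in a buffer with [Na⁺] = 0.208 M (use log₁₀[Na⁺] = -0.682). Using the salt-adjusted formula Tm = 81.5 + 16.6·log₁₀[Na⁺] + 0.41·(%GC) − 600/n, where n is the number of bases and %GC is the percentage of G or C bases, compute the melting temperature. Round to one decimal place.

Length n = 35. Scanning the sequence gives T=7, G=14, C=9, A=5.
G+C = 23, so %GC = 23/35 × 100 = 65.714%
Salt term: 16.6 × (-0.682) = -11.321
GC term: 0.41 × 65.714 = 26.943; length term: −600/35 = −17.143
Tm = 81.5 + (-11.321) + 26.943 − 17.143 = 79.979 → 80.0°C

80.0°C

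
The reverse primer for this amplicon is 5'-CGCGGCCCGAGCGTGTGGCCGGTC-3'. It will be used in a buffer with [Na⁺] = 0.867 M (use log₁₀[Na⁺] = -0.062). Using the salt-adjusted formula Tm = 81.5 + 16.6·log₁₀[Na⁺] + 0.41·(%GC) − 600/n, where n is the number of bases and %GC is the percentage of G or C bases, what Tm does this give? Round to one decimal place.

89.6°C

Length n = 24. Counting bases: C=9, A=1, G=11, T=3
G+C = 20, so %GC = 20/24 × 100 = 83.333%
Salt term: 16.6 × (-0.062) = -1.029
GC term: 0.41 × 83.333 = 34.167; length term: −600/24 = −25
Tm = 81.5 + (-1.029) + 34.167 − 25 = 89.638 → 89.6°C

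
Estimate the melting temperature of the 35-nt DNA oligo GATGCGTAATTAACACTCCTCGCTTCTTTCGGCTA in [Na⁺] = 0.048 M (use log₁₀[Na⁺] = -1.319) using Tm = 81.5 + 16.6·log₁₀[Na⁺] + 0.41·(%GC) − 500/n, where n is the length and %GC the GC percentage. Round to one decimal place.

64.1°C

Length n = 35. Counting bases: A=7, C=10, T=12, G=6
G+C = 16, so %GC = 16/35 × 100 = 45.714%
Salt term: 16.6 × (-1.319) = -21.895
GC term: 0.41 × 45.714 = 18.743; length term: −500/35 = −14.286
Tm = 81.5 + (-21.895) + 18.743 − 14.286 = 64.062 → 64.1°C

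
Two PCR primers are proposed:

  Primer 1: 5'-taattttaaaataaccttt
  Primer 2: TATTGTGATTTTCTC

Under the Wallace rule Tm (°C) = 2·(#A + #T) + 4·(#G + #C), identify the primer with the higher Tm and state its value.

Primer 1: A+T=17, G+C=2 → Tm = 2(17)+4(2) = 42°C
Primer 2: A+T=11, G+C=4 → Tm = 2(11)+4(4) = 38°C
42°C vs 38°C → primer 1 is higher.

Primer 1, 42°C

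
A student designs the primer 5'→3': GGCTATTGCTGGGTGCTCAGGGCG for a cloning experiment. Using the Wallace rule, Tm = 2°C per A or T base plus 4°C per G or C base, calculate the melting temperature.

80°C

Scanning the sequence gives A=2, C=5, T=6, G=11.
AT pairs contribute 8, GC pairs contribute 16.
Tm = 2(8) + 4(16) = 16 + 64 = 80°C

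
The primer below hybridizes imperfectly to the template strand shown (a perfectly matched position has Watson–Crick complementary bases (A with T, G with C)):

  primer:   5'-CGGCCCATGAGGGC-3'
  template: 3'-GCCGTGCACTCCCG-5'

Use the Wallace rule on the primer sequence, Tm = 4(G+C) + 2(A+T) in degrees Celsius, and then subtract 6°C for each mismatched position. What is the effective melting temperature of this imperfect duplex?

Primer base counts: A=2, T=1, G=6, C=5 → A+T=3, G+C=11
Perfect-match Tm = 2(3) + 4(11) = 6 + 44 = 50°C
Mismatches (positions where the bases are not complementary): 2 (at positions 5, 7)
Effective Tm = 50 − 2×6 = 50 − 12 = 38°C

38°C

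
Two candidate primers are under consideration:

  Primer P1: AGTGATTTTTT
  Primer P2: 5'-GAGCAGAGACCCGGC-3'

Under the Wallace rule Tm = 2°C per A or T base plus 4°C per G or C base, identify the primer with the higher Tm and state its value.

Primer P2, 52°C

Primer P1: A+T=9, G+C=2 → Tm = 2(9)+4(2) = 26°C
Primer P2: A+T=4, G+C=11 → Tm = 2(4)+4(11) = 52°C
26°C vs 52°C → primer P2 is higher.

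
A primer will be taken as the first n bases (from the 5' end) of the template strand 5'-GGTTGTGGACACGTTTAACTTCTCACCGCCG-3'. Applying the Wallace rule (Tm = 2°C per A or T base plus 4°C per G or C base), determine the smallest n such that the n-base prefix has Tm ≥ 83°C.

n = 28

First 27 bases: GGTTGTGGACACGTTTAACTTCTCACC → Tm = 80°C (< 83°C)
First 28 bases: GGTTGTGGACACGTTTAACTTCTCACCG → Tm = 84°C (≥ 83°C)
Since every base adds ≥2°C, Tm only increases with n, so the threshold is first crossed at n = 28.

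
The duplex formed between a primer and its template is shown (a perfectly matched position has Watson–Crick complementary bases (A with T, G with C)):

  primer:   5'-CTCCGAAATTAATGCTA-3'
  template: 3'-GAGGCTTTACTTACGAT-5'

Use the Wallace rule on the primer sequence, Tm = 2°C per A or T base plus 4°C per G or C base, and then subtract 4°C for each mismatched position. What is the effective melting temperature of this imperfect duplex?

Primer base counts: A=6, T=5, G=2, C=4 → A+T=11, G+C=6
Perfect-match Tm = 2(11) + 4(6) = 22 + 24 = 46°C
Mismatches (positions where the bases are not complementary): 1 (at position 10)
Effective Tm = 46 − 1×4 = 46 − 4 = 42°C

42°C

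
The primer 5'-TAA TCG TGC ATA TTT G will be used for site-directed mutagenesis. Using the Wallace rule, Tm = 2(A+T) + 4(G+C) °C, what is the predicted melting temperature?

42°C

Base counts: T=7, C=2, G=3, A=4
AT pairs contribute 11, GC pairs contribute 5.
Tm = 4·5 + 2·11 = 20 + 22 = 42°C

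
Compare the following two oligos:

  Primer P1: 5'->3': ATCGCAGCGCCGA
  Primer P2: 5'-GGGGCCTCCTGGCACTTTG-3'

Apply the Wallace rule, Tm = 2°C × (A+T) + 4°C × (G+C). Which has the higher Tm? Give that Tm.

Primer P1: A+T=4, G+C=9 → Tm = 2(4)+4(9) = 44°C
Primer P2: A+T=6, G+C=13 → Tm = 2(6)+4(13) = 64°C
44°C vs 64°C → primer P2 is higher.

Primer P2, 64°C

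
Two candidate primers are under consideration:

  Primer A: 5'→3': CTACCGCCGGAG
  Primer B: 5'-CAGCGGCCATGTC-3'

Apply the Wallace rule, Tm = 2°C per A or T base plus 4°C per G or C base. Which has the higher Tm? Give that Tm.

Primer A: A+T=3, G+C=9 → Tm = 2(3)+4(9) = 42°C
Primer B: A+T=4, G+C=9 → Tm = 2(4)+4(9) = 44°C
42°C vs 44°C → primer B is higher.

Primer B, 44°C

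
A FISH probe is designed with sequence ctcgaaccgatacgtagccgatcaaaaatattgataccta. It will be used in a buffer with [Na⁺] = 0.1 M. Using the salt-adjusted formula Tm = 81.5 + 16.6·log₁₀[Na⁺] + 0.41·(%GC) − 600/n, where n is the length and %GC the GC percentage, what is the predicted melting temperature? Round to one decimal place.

Length n = 40. Base counts: C=10, T=9, G=6, A=15
G+C = 16, so %GC = 16/40 × 100 = 40%
Salt term: 16.6 × (-1) = -16.6
GC term: 0.41 × 40 = 16.4; length term: −600/40 = −15
Tm = 81.5 + (-16.6) + 16.4 − 15 = 66.3 → 66.3°C

66.3°C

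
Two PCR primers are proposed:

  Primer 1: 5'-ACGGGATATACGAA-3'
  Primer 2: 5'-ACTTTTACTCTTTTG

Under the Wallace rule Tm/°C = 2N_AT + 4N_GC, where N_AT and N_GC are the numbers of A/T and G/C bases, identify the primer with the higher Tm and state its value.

Primer 1, 40°C

Primer 1: A+T=8, G+C=6 → Tm = 2(8)+4(6) = 40°C
Primer 2: A+T=11, G+C=4 → Tm = 2(11)+4(4) = 38°C
40°C vs 38°C → primer 1 is higher.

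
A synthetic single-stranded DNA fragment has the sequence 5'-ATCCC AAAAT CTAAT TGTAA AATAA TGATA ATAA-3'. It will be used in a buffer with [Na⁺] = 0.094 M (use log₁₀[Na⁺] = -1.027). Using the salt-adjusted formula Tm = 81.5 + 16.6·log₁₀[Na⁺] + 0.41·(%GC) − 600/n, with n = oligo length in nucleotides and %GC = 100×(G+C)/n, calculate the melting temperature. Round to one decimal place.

Length n = 34. C=4, A=18, G=2, T=10
G+C = 6, so %GC = 6/34 × 100 = 17.647%
Salt term: 16.6 × (-1.027) = -17.048
GC term: 0.41 × 17.647 = 7.235; length term: −600/34 = −17.647
Tm = 81.5 + (-17.048) + 7.235 − 17.647 = 54.04 → 54.0°C

54.0°C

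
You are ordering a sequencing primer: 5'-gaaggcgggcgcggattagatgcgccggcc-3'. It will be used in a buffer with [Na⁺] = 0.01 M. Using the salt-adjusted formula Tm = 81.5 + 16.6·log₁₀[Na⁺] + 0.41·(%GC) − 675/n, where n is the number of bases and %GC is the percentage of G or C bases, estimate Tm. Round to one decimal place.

Length n = 30. Base counts: A=5, C=8, G=14, T=3
G+C = 22, so %GC = 22/30 × 100 = 73.333%
Salt term: 16.6 × (-2) = -33.2
GC term: 0.41 × 73.333 = 30.067; length term: −675/30 = −22.5
Tm = 81.5 + (-33.2) + 30.067 − 22.5 = 55.867 → 55.9°C

55.9°C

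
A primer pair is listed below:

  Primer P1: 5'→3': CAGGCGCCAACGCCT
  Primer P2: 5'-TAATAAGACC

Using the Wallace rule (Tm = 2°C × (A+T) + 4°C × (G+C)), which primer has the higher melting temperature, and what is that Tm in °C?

Primer P1, 52°C

Primer P1: A+T=4, G+C=11 → Tm = 2(4)+4(11) = 52°C
Primer P2: A+T=7, G+C=3 → Tm = 2(7)+4(3) = 26°C
52°C vs 26°C → primer P1 is higher.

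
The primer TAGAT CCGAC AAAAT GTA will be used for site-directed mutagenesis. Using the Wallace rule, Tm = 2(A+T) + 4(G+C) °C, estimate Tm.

48°C

Scanning the sequence gives C=3, T=4, A=8, G=3.
So N_AT = 12 and N_GC = 6.
Tm = 2×12 + 4×6 = 48°C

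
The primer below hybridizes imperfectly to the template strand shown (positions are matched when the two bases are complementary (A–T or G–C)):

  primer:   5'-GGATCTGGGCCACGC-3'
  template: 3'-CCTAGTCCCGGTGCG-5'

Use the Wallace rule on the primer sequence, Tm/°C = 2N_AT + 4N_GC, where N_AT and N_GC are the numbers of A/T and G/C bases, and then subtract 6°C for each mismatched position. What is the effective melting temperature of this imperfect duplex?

46°C

Primer base counts: A=2, T=2, G=6, C=5 → A+T=4, G+C=11
Perfect-match Tm = 2(4) + 4(11) = 8 + 44 = 52°C
Mismatches (positions where the bases are not complementary): 1 (at position 6)
Effective Tm = 52 − 1×6 = 52 − 6 = 46°C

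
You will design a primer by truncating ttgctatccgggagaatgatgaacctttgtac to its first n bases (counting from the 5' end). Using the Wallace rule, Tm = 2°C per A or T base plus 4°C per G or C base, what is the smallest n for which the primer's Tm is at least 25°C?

First 8 bases: TTGCTATC → Tm = 22°C (< 25°C)
First 9 bases: TTGCTATCC → Tm = 26°C (≥ 25°C)
Each additional base adds 2°C (A/T) or 4°C (G/C), so Tm is non-decreasing in n; n = 9 is the first length to reach 25°C.

n = 9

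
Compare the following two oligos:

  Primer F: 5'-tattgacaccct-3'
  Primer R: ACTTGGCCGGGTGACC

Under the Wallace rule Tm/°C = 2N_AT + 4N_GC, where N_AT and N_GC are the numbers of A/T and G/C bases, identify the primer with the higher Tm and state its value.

Primer R, 54°C

Primer F: A+T=7, G+C=5 → Tm = 2(7)+4(5) = 34°C
Primer R: A+T=5, G+C=11 → Tm = 2(5)+4(11) = 54°C
34°C vs 54°C → primer R is higher.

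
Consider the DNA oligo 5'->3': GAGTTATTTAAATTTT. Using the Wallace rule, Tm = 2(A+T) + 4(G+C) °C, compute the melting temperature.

36°C

Scanning the sequence gives T=9, G=2, A=5, C=0.
A+T = 14, G+C = 2
Tm = 2×14 + 4×2 = 36°C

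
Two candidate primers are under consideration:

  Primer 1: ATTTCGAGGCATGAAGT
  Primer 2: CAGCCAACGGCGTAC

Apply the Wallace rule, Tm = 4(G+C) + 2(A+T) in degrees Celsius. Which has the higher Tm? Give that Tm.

Primer 2, 50°C

Primer 1: A+T=10, G+C=7 → Tm = 2(10)+4(7) = 48°C
Primer 2: A+T=5, G+C=10 → Tm = 2(5)+4(10) = 50°C
48°C vs 50°C → primer 2 is higher.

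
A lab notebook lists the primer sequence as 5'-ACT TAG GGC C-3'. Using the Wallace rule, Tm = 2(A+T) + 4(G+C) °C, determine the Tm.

Counting bases: C=3, T=2, G=3, A=2
AT pairs contribute 4, GC pairs contribute 6.
Tm = 2×4 + 4×6 = 32°C

32°C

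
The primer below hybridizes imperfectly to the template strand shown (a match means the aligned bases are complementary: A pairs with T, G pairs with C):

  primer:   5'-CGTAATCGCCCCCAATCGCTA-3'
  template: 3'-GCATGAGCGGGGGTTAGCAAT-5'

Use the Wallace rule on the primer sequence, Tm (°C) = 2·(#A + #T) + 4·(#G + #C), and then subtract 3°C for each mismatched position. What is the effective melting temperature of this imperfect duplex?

60°C

Primer base counts: A=5, T=4, G=3, C=9 → A+T=9, G+C=12
Perfect-match Tm = 2(9) + 4(12) = 18 + 48 = 66°C
Mismatches (positions where the bases are not complementary): 2 (at positions 5, 19)
Effective Tm = 66 − 2×3 = 66 − 6 = 60°C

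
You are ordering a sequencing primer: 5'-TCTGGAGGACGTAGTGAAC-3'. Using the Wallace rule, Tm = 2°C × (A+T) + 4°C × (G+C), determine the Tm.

58°C

G=7, A=5, C=3, T=4
A+T = 9, G+C = 10
Tm = 2×9 + 4×10 = 58°C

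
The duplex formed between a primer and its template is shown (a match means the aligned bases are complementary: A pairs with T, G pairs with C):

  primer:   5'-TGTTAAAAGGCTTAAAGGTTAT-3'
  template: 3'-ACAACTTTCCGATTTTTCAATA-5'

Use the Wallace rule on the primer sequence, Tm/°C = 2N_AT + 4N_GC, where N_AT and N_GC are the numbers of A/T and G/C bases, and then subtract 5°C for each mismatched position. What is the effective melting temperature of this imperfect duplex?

41°C

Primer base counts: A=8, T=8, G=5, C=1 → A+T=16, G+C=6
Perfect-match Tm = 2(16) + 4(6) = 32 + 24 = 56°C
Mismatches (positions where the bases are not complementary): 3 (at positions 5, 13, 17)
Effective Tm = 56 − 3×5 = 56 − 15 = 41°C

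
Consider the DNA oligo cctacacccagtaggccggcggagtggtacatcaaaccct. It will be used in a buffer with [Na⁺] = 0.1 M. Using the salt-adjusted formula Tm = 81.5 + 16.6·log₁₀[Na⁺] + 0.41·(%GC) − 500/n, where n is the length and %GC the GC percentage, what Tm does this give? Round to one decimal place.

77.0°C

Length n = 40. Scanning the sequence gives C=14, T=6, A=10, G=10.
G+C = 24, so %GC = 24/40 × 100 = 60%
Salt term: 16.6 × (-1) = -16.6
GC term: 0.41 × 60 = 24.6; length term: −500/40 = −12.5
Tm = 81.5 + (-16.6) + 24.6 − 12.5 = 77 → 77.0°C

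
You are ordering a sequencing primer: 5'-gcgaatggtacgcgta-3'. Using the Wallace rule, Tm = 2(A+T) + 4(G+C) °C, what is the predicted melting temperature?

Scanning the sequence gives C=3, G=6, T=3, A=4.
AT pairs contribute 7, GC pairs contribute 9.
Tm = 2×7 + 4×9 = 50°C

50°C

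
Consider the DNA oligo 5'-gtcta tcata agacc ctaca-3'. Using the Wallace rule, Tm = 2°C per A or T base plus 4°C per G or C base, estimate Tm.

Base counts: A=7, G=2, C=6, T=5
A+T = 12, G+C = 8
Tm = 4·8 + 2·12 = 32 + 24 = 56°C

56°C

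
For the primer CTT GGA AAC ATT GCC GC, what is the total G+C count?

Base counts: G=4, C=5, T=4, A=4
G+C = 4 + 5 = 9

9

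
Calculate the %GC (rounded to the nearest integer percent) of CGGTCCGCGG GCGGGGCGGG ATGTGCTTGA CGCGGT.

78%

Scanning the sequence gives A=2, T=6, G=19, C=9.
G+C = 19 + 9 = 28 out of 36 bases
%GC = 28/36 × 100 = 77.78% ≈ 78%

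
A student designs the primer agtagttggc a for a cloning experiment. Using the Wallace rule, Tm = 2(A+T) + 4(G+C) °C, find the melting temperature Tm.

Counting bases: T=3, A=3, C=1, G=4
A+T = 6, G+C = 5
Tm = 4·5 + 2·6 = 20 + 12 = 32°C

32°C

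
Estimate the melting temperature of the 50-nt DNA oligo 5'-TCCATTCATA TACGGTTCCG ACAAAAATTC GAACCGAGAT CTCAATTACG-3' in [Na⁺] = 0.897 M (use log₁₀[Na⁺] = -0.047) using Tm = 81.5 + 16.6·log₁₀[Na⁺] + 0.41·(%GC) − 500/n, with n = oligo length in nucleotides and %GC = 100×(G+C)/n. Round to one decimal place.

Length n = 50. Counting bases: T=13, G=7, A=17, C=13
G+C = 20, so %GC = 20/50 × 100 = 40%
Salt term: 16.6 × (-0.047) = -0.78
GC term: 0.41 × 40 = 16.4; length term: −500/50 = −10
Tm = 81.5 + (-0.78) + 16.4 − 10 = 87.12 → 87.1°C

87.1°C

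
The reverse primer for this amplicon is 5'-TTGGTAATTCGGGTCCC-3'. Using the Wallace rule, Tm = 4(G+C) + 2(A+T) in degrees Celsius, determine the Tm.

52°C

Counting bases: C=4, T=6, G=5, A=2
AT pairs contribute 8, GC pairs contribute 9.
Tm = 4·9 + 2·8 = 36 + 16 = 52°C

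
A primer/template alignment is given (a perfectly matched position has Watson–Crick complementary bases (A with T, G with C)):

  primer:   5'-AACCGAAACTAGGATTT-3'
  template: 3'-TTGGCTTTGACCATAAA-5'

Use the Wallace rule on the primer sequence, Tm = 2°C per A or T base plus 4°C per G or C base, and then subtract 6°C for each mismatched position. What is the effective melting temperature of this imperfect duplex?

Primer base counts: A=7, T=4, G=3, C=3 → A+T=11, G+C=6
Perfect-match Tm = 2(11) + 4(6) = 22 + 24 = 46°C
Mismatches (positions where the bases are not complementary): 2 (at positions 11, 13)
Effective Tm = 46 − 2×6 = 46 − 12 = 34°C

34°C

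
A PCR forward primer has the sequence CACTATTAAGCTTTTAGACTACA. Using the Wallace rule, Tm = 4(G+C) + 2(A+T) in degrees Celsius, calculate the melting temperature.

Scanning the sequence gives T=8, G=2, C=5, A=8.
A+T = 16, G+C = 7
Tm = 4·7 + 2·16 = 28 + 32 = 60°C

60°C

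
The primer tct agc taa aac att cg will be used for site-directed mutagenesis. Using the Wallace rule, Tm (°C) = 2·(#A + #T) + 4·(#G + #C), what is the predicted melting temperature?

Counting bases: A=6, T=5, C=4, G=2
A+T = 11, G+C = 6
Tm = 2(11) + 4(6) = 22 + 24 = 46°C

46°C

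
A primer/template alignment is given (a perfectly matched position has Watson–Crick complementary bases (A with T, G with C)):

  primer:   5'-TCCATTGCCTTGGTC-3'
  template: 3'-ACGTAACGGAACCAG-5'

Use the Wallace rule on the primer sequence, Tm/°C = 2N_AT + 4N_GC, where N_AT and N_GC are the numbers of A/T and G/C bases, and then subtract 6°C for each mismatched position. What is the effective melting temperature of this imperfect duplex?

Primer base counts: A=1, T=6, G=3, C=5 → A+T=7, G+C=8
Perfect-match Tm = 2(7) + 4(8) = 14 + 32 = 46°C
Mismatches (positions where the bases are not complementary): 1 (at position 2)
Effective Tm = 46 − 1×6 = 46 − 6 = 40°C

40°C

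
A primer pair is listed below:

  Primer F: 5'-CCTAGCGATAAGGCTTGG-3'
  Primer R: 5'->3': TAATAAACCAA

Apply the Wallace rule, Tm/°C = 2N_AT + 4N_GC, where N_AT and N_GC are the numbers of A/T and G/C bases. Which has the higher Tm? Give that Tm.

Primer F: A+T=8, G+C=10 → Tm = 2(8)+4(10) = 56°C
Primer R: A+T=9, G+C=2 → Tm = 2(9)+4(2) = 26°C
56°C vs 26°C → primer F is higher.

Primer F, 56°C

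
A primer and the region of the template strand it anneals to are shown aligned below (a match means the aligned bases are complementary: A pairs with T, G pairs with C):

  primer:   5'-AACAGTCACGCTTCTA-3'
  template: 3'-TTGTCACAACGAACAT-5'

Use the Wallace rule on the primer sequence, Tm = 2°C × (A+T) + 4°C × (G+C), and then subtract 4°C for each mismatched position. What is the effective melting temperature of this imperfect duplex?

30°C

Primer base counts: A=5, T=4, G=2, C=5 → A+T=9, G+C=7
Perfect-match Tm = 2(9) + 4(7) = 18 + 28 = 46°C
Mismatches (positions where the bases are not complementary): 4 (at positions 7, 8, 9, 14)
Effective Tm = 46 − 4×4 = 46 − 16 = 30°C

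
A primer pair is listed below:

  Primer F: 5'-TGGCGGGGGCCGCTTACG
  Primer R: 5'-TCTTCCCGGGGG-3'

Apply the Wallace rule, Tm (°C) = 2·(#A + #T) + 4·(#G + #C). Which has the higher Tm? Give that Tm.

Primer F, 64°C

Primer F: A+T=4, G+C=14 → Tm = 2(4)+4(14) = 64°C
Primer R: A+T=3, G+C=9 → Tm = 2(3)+4(9) = 42°C
64°C vs 42°C → primer F is higher.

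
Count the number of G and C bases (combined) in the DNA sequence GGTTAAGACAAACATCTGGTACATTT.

A=9, T=8, C=4, G=5
G+C = 5 + 4 = 9

9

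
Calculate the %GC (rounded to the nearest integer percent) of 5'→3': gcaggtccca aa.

A=4, C=4, G=3, T=1
G+C = 3 + 4 = 7 out of 12 bases
%GC = 7/12 × 100 = 58.33% ≈ 58%

58%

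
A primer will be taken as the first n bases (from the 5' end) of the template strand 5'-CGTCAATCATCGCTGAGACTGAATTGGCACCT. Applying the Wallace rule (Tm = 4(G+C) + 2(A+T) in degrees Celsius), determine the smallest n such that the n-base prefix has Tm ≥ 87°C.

n = 30

First 29 bases: CGTCAATCATCGCTGAGACTGAATTGGCA → Tm = 86°C (< 87°C)
First 30 bases: CGTCAATCATCGCTGAGACTGAATTGGCAC → Tm = 90°C (≥ 87°C)
Since every base adds ≥2°C, Tm only increases with n, so the threshold is first crossed at n = 30.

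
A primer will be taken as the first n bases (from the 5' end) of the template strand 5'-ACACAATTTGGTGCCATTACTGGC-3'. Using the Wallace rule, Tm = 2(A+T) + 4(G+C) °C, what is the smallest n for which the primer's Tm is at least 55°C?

First 19 bases: ACACAATTTGGTGCCATTA → Tm = 52°C (< 55°C)
First 20 bases: ACACAATTTGGTGCCATTAC → Tm = 56°C (≥ 55°C)
Since every base adds ≥2°C, Tm only increases with n, so the threshold is first crossed at n = 20.

n = 20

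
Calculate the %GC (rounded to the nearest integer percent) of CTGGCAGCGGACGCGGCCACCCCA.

79%

A=4, C=11, G=8, T=1
G+C = 8 + 11 = 19 out of 24 bases
%GC = 19/24 × 100 = 79.17% ≈ 79%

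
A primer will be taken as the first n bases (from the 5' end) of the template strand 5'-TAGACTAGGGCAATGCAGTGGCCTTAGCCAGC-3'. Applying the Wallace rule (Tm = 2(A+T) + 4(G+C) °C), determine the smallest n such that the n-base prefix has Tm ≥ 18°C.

First 6 bases: TAGACT → Tm = 16°C (< 18°C)
First 7 bases: TAGACTA → Tm = 18°C (≥ 18°C)
Each additional base adds 2°C (A/T) or 4°C (G/C), so Tm is non-decreasing in n; n = 7 is the first length to reach 18°C.

n = 7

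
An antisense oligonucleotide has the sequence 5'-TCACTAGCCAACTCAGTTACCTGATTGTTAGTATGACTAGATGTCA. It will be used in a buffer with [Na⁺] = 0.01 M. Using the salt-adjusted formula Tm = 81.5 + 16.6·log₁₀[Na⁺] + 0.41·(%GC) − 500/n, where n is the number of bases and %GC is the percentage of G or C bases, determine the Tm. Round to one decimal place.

Length n = 46. Scanning the sequence gives A=13, T=15, C=10, G=8.
G+C = 18, so %GC = 18/46 × 100 = 39.13%
Salt term: 16.6 × (-2) = -33.2
GC term: 0.41 × 39.13 = 16.043; length term: −500/46 = −10.87
Tm = 81.5 + (-33.2) + 16.043 − 10.87 = 53.473 → 53.5°C

53.5°C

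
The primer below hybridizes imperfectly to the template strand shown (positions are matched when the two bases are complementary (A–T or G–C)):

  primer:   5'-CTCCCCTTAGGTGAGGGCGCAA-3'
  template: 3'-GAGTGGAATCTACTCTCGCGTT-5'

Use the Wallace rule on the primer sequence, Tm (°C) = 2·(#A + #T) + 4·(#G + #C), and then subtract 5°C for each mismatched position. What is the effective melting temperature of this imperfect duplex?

Primer base counts: A=4, T=4, G=7, C=7 → A+T=8, G+C=14
Perfect-match Tm = 2(8) + 4(14) = 16 + 56 = 72°C
Mismatches (positions where the bases are not complementary): 3 (at positions 4, 11, 16)
Effective Tm = 72 − 3×5 = 72 − 15 = 57°C

57°C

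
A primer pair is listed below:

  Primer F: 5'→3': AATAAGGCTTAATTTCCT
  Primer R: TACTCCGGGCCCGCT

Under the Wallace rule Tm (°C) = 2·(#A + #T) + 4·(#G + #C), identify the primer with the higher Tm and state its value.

Primer F: A+T=13, G+C=5 → Tm = 2(13)+4(5) = 46°C
Primer R: A+T=4, G+C=11 → Tm = 2(4)+4(11) = 52°C
46°C vs 52°C → primer R is higher.

Primer R, 52°C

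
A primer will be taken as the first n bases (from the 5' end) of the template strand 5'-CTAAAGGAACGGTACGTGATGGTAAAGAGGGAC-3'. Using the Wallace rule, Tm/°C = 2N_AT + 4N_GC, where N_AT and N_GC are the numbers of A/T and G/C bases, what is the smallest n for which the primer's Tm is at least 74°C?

n = 26

First 25 bases: CTAAAGGAACGGTACGTGATGGTAA → Tm = 72°C (< 74°C)
First 26 bases: CTAAAGGAACGGTACGTGATGGTAAA → Tm = 74°C (≥ 74°C)
Each additional base adds 2°C (A/T) or 4°C (G/C), so Tm is non-decreasing in n; n = 26 is the first length to reach 74°C.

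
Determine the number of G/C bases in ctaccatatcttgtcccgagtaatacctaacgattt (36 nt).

14

Base counts: A=10, C=10, T=12, G=4
G+C = 4 + 10 = 14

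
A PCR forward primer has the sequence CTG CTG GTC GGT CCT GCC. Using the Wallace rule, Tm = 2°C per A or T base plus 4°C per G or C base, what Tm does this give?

Base counts: G=6, A=0, C=7, T=5
A+T = 5, G+C = 13
Tm = 4·13 + 2·5 = 52 + 10 = 62°C

62°C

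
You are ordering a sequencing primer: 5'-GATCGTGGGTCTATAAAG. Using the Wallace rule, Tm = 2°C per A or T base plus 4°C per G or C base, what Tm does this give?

52°C

Counting bases: A=5, C=2, G=6, T=5
A+T = 10, G+C = 8
Tm = 2×10 + 4×8 = 52°C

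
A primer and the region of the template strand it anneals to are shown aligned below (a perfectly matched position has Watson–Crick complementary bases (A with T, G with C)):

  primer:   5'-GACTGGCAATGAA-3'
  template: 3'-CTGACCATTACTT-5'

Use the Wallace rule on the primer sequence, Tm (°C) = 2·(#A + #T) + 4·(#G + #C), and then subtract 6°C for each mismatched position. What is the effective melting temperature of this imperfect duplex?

32°C

Primer base counts: A=5, T=2, G=4, C=2 → A+T=7, G+C=6
Perfect-match Tm = 2(7) + 4(6) = 14 + 24 = 38°C
Mismatches (positions where the bases are not complementary): 1 (at position 7)
Effective Tm = 38 − 1×6 = 38 − 6 = 32°C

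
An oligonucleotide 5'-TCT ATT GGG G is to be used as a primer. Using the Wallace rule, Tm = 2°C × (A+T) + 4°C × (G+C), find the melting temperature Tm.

Base counts: C=1, A=1, T=4, G=4
A+T = 5, G+C = 5
Tm = 2(5) + 4(5) = 10 + 20 = 30°C

30°C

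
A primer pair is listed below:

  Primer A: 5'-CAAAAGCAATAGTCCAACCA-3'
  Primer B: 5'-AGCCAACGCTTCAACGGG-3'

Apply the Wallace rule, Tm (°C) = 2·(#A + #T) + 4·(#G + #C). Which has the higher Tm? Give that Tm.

Primer A: A+T=12, G+C=8 → Tm = 2(12)+4(8) = 56°C
Primer B: A+T=7, G+C=11 → Tm = 2(7)+4(11) = 58°C
56°C vs 58°C → primer B is higher.

Primer B, 58°C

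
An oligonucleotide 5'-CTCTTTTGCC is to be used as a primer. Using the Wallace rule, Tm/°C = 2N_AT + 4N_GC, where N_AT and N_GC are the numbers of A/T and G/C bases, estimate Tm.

30°C

Counting bases: T=5, G=1, C=4, A=0
A+T = 5, G+C = 5
Tm = 2×5 + 4×5 = 30°C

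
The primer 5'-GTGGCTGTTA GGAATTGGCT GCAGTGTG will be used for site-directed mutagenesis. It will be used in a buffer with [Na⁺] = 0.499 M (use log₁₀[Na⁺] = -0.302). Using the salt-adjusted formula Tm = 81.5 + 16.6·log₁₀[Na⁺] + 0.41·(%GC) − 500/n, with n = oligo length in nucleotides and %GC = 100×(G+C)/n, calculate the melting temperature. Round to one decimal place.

80.6°C

Length n = 28. Base counts: G=12, C=3, T=9, A=4
G+C = 15, so %GC = 15/28 × 100 = 53.571%
Salt term: 16.6 × (-0.302) = -5.013
GC term: 0.41 × 53.571 = 21.964; length term: −500/28 = −17.857
Tm = 81.5 + (-5.013) + 21.964 − 17.857 = 80.594 → 80.6°C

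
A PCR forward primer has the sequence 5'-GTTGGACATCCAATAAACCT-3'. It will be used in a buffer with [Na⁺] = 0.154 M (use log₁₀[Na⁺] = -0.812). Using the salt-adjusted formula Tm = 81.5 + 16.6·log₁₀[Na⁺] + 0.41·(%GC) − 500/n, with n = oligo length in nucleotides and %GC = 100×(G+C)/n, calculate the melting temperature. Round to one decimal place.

Length n = 20. Base counts: G=3, T=5, C=5, A=7
G+C = 8, so %GC = 8/20 × 100 = 40%
Salt term: 16.6 × (-0.812) = -13.479
GC term: 0.41 × 40 = 16.4; length term: −500/20 = −25
Tm = 81.5 + (-13.479) + 16.4 − 25 = 59.421 → 59.4°C

59.4°C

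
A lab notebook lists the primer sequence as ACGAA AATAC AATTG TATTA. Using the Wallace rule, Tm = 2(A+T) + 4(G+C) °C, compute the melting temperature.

48°C

Base counts: A=10, T=6, G=2, C=2
AT pairs contribute 16, GC pairs contribute 4.
Tm = 2(16) + 4(4) = 32 + 16 = 48°C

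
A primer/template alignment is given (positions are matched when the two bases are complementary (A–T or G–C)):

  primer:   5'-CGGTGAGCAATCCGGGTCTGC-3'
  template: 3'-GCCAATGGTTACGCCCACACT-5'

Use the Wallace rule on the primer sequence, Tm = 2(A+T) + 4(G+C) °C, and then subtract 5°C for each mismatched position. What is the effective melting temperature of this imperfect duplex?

45°C

Primer base counts: A=3, T=4, G=8, C=6 → A+T=7, G+C=14
Perfect-match Tm = 2(7) + 4(14) = 14 + 56 = 70°C
Mismatches (positions where the bases are not complementary): 5 (at positions 5, 7, 12, 18, 21)
Effective Tm = 70 − 5×5 = 70 − 25 = 45°C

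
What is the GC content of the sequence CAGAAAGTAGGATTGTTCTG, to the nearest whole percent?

A=6, T=6, C=2, G=6
G+C = 6 + 2 = 8 out of 20 bases
%GC = 8/20 × 100 = 40% ≈ 40%

40%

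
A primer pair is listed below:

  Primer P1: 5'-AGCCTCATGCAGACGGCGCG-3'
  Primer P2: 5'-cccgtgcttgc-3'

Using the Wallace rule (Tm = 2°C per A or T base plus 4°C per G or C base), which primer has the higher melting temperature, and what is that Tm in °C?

Primer P1: A+T=6, G+C=14 → Tm = 2(6)+4(14) = 68°C
Primer P2: A+T=3, G+C=8 → Tm = 2(3)+4(8) = 38°C
68°C vs 38°C → primer P1 is higher.

Primer P1, 68°C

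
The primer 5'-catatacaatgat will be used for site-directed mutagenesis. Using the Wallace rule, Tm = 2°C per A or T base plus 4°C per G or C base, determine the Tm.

32°C

C=2, G=1, A=6, T=4
AT pairs contribute 10, GC pairs contribute 3.
Tm = 2(10) + 4(3) = 20 + 12 = 32°C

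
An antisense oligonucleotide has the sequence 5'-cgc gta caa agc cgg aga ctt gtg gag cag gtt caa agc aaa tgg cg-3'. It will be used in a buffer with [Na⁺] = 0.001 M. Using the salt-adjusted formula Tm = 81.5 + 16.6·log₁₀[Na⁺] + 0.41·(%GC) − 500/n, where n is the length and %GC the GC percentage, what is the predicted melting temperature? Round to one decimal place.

Length n = 47. T=7, C=10, G=16, A=14
G+C = 26, so %GC = 26/47 × 100 = 55.319%
Salt term: 16.6 × (-3) = -49.8
GC term: 0.41 × 55.319 = 22.681; length term: −500/47 = −10.638
Tm = 81.5 + (-49.8) + 22.681 − 10.638 = 43.743 → 43.7°C

43.7°C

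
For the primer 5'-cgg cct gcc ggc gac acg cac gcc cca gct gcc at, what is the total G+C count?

27

Base counts: C=17, T=3, A=5, G=10
G+C = 10 + 17 = 27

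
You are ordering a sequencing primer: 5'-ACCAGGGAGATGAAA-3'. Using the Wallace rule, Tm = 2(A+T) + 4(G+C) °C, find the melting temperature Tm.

Scanning the sequence gives A=7, G=5, T=1, C=2.
A+T = 8, G+C = 7
Tm = 2(8) + 4(7) = 16 + 28 = 44°C

44°C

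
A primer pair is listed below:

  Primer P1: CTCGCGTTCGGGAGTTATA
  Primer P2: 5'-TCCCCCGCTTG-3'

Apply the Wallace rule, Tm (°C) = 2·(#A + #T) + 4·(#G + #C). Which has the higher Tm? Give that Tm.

Primer P1, 58°C

Primer P1: A+T=9, G+C=10 → Tm = 2(9)+4(10) = 58°C
Primer P2: A+T=3, G+C=8 → Tm = 2(3)+4(8) = 38°C
58°C vs 38°C → primer P1 is higher.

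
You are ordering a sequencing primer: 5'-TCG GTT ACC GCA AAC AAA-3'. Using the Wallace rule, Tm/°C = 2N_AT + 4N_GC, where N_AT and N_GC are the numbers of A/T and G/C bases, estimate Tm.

Base counts: T=3, C=5, G=3, A=7
A+T = 10, G+C = 8
Tm = 2(10) + 4(8) = 20 + 32 = 52°C

52°C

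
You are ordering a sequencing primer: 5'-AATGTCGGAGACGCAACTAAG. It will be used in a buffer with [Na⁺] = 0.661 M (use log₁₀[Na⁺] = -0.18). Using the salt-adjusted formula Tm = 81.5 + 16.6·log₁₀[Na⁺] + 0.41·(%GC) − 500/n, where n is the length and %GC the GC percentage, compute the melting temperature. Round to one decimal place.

Length n = 21. Scanning the sequence gives G=6, T=3, C=4, A=8.
G+C = 10, so %GC = 10/21 × 100 = 47.619%
Salt term: 16.6 × (-0.18) = -2.988
GC term: 0.41 × 47.619 = 19.524; length term: −500/21 = −23.81
Tm = 81.5 + (-2.988) + 19.524 − 23.81 = 74.226 → 74.2°C

74.2°C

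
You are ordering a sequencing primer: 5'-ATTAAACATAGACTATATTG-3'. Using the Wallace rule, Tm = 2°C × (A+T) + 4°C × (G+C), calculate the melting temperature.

48°C

Scanning the sequence gives T=7, G=2, A=9, C=2.
A+T = 16, G+C = 4
Tm = 4·4 + 2·16 = 16 + 32 = 48°C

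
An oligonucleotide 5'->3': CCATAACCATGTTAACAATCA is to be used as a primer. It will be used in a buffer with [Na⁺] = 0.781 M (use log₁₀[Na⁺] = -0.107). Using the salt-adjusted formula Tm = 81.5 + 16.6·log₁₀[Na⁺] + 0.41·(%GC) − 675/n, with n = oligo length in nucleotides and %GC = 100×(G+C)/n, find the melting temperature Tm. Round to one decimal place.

61.2°C

Length n = 21. A=9, T=5, C=6, G=1
G+C = 7, so %GC = 7/21 × 100 = 33.333%
Salt term: 16.6 × (-0.107) = -1.776
GC term: 0.41 × 33.333 = 13.667; length term: −675/21 = −32.143
Tm = 81.5 + (-1.776) + 13.667 − 32.143 = 61.248 → 61.2°C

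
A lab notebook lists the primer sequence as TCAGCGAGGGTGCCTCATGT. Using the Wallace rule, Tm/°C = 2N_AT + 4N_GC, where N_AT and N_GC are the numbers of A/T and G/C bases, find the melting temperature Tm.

64°C

T=5, G=7, C=5, A=3
AT pairs contribute 8, GC pairs contribute 12.
Tm = 4·12 + 2·8 = 48 + 16 = 64°C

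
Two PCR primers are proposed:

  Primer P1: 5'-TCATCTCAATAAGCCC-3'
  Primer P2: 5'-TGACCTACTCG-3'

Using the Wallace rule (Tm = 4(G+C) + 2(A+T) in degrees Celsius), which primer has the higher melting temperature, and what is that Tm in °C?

Primer P1, 46°C

Primer P1: A+T=9, G+C=7 → Tm = 2(9)+4(7) = 46°C
Primer P2: A+T=5, G+C=6 → Tm = 2(5)+4(6) = 34°C
46°C vs 34°C → primer P1 is higher.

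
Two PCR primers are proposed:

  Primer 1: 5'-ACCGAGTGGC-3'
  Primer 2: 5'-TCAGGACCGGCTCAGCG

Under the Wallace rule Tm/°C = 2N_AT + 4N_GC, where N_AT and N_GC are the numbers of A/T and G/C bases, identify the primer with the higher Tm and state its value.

Primer 2, 58°C

Primer 1: A+T=3, G+C=7 → Tm = 2(3)+4(7) = 34°C
Primer 2: A+T=5, G+C=12 → Tm = 2(5)+4(12) = 58°C
34°C vs 58°C → primer 2 is higher.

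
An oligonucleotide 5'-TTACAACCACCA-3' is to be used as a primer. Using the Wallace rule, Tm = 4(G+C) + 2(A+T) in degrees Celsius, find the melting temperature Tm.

34°C

Base counts: A=5, T=2, G=0, C=5
So N_AT = 7 and N_GC = 5.
Tm = 4·5 + 2·7 = 20 + 14 = 34°C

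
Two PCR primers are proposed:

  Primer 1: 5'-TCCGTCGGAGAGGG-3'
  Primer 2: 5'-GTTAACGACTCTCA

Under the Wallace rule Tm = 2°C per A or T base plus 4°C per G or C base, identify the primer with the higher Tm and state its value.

Primer 1, 48°C

Primer 1: A+T=4, G+C=10 → Tm = 2(4)+4(10) = 48°C
Primer 2: A+T=8, G+C=6 → Tm = 2(8)+4(6) = 40°C
48°C vs 40°C → primer 1 is higher.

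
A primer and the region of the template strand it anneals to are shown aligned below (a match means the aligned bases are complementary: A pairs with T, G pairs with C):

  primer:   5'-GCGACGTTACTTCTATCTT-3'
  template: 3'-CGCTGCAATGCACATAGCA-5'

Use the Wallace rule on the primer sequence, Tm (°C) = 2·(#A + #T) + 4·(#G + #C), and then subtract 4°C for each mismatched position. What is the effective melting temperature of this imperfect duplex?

42°C

Primer base counts: A=3, T=8, G=3, C=5 → A+T=11, G+C=8
Perfect-match Tm = 2(11) + 4(8) = 22 + 32 = 54°C
Mismatches (positions where the bases are not complementary): 3 (at positions 11, 13, 18)
Effective Tm = 54 − 3×4 = 54 − 12 = 42°C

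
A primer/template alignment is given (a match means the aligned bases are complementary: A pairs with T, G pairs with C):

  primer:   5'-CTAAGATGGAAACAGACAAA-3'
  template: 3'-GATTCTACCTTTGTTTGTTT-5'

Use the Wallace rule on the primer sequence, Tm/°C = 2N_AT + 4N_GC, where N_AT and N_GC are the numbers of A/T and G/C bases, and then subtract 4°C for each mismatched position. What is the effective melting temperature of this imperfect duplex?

50°C

Primer base counts: A=11, T=2, G=4, C=3 → A+T=13, G+C=7
Perfect-match Tm = 2(13) + 4(7) = 26 + 28 = 54°C
Mismatches (positions where the bases are not complementary): 1 (at position 15)
Effective Tm = 54 − 1×4 = 54 − 4 = 50°C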